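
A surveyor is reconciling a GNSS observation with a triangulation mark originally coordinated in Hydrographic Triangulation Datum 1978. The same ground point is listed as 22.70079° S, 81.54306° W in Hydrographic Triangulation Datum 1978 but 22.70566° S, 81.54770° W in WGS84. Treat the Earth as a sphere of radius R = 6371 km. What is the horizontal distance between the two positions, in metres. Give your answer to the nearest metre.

Δφ = -22.70566° − -22.70079° = -0.00487°; Δλ = -81.54770° − -81.54306° = -0.00464°.
1° along a meridian = πR/180 = 111195 m.
ΔN = Δφ × 111195 = -541.5 m; ΔE = Δλ × 111195 × cos(-22.70079°) = -0.00464 × 111195 × 0.922533 = -476.0 m.
Distance = √(ΔE² + ΔN²) = √((-476.0)² + (-541.5)²) = 721.0 m.

721 m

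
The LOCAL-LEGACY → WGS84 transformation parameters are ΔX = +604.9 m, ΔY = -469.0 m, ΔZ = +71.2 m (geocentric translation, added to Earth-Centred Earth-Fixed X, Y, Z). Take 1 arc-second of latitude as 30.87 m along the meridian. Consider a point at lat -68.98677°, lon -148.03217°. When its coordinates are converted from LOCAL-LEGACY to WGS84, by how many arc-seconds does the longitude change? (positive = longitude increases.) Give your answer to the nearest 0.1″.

sin φ = -0.933498, cos φ = 0.358584, sin λ = -0.529443, cos λ = -0.848345.
East component: ΔE = −sin λ·ΔX + cos λ·ΔY = −(-0.529443)(604.9) + (-0.848345)(-469.0) = 718.13 m.
1° of latitude spans 3600 × 30.87 = 111132 m; at latitude φ, 1° of longitude spans that × cos φ = 39850.1 m, so Δλ = 718.13 / 39850.1 × 3600 = 64.875″.

Δλ = 64.9″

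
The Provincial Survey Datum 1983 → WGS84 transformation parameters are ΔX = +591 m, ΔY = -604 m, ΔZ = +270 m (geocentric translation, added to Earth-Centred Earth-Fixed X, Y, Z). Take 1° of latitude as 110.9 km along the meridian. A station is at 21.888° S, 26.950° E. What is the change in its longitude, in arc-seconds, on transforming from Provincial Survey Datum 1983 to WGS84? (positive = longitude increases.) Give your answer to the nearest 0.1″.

sin φ = -0.372793, cos φ = 0.927914, sin λ = 0.453213, cos λ = 0.891402.
East component: ΔE = −sin λ·ΔX + cos λ·ΔY = −(0.453213)(591) + (0.891402)(-604) = -806.26 m.
1° of latitude spans 110900 m; at latitude φ, 1° of longitude spans that × cos φ = 102905.7 m, so Δλ = -806.26 / 102905.7 × 3600 = -28.206″.

Δλ = -28.2″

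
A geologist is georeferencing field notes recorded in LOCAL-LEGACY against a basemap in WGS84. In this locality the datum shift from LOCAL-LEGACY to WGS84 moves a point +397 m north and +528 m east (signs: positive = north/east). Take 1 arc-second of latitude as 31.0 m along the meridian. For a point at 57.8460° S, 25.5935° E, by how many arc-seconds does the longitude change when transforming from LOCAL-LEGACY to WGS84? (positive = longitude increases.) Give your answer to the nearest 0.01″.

At latitude -57.8460°, cos φ = 0.532197.
1″ of longitude at this latitude = 31.00 × cos φ = 16.4981 m, so Δλ = 528.0 / 16.4981 = 32.004″.

Δλ = 32.00″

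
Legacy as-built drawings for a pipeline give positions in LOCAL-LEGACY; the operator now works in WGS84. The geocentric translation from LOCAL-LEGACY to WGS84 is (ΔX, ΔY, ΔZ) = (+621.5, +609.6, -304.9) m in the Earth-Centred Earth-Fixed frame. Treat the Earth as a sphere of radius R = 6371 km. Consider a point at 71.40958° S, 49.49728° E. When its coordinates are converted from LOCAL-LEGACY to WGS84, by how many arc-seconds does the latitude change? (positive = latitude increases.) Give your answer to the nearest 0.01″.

Δφ = 23.46″

sin φ = -0.947822, cos φ = 0.318801, sin λ = 0.760375, cos λ = 0.649484.
North component: ΔN = −sin φ cos λ·ΔX − sin φ sin λ·ΔY + cos φ·ΔZ = −(-0.947822)(0.649484)(621.5) − (-0.947822)(0.760375)(609.6) + (0.318801)(-304.9) = 724.73 m.
1° of latitude spans πR/180 = 111195 m, so Δφ = 724.73 / 111195 × 3600 = 23.464″.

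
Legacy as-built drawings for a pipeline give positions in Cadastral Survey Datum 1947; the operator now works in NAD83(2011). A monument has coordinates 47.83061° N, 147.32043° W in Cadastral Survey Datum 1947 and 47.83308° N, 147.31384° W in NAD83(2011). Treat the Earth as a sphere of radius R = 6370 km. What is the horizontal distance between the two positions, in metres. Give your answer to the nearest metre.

563 m

Δφ = 47.83308° − 47.83061° = +0.00247°; Δλ = -147.31384° − -147.32043° = +0.00659°.
1° along a meridian = πR/180 = 111177 m.
ΔN = Δφ × 111177 = 274.6 m; ΔE = Δλ × 111177 × cos(47.83061°) = +0.00659 × 111177 × 0.671325 = 491.9 m.
Distance = √(ΔE² + ΔN²) = √(491.9² + 274.6²) = 563.3 m.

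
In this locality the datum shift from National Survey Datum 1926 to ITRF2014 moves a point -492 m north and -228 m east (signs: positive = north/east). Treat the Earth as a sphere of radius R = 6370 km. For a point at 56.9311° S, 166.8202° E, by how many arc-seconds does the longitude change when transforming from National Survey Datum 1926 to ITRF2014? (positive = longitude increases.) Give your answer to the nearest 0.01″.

At latitude -56.9311°, cos φ = 0.545647.
One radian of longitude at latitude φ spans R cos φ, so Δλ = ΔE / (R cos φ) = -228.0 / (6370000 × 0.545647) = -6.5597e-05 rad = -13.530″.

Δλ = -13.53″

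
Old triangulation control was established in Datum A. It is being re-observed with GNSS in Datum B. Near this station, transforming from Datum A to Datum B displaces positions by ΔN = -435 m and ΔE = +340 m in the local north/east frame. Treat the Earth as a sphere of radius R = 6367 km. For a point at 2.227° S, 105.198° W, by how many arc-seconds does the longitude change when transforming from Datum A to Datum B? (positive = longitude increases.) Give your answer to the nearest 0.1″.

At latitude -2.227°, cos φ = 0.999245.
One radian of longitude at latitude φ spans R cos φ, so Δλ = ΔE / (R cos φ) = 340.0 / (6367000 × 0.999245) = 5.3441e-05 rad = 11.023″.

Δλ = 11.0″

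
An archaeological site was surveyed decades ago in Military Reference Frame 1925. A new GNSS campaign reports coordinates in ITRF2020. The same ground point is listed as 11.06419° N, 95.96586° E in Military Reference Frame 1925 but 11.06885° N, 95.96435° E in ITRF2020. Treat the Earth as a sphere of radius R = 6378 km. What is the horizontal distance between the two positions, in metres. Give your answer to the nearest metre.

Δφ = 11.06885° − 11.06419° = +0.00466°; Δλ = 95.96435° − 95.96586° = -0.00151°.
1° along a meridian = πR/180 = 111317 m.
ΔN = Δφ × 111317 = 518.7 m; ΔE = Δλ × 111317 × cos(11.06419°) = -0.00151 × 111317 × 0.981413 = -165.0 m.
Distance = √(ΔE² + ΔN²) = √((-165.0)² + 518.7²) = 544.3 m.

544 m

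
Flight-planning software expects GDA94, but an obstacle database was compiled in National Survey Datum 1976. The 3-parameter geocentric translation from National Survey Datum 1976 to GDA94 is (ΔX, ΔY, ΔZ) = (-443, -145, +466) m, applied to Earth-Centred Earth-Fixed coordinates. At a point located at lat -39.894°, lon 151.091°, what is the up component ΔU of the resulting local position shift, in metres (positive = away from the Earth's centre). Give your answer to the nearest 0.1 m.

The local up (radial) axis is (cos φ cos λ, cos φ sin λ, sin φ), giving ΔU = 297.531 − 53.780 − 298.878 = -55.13 m.

ΔU = -55.1 m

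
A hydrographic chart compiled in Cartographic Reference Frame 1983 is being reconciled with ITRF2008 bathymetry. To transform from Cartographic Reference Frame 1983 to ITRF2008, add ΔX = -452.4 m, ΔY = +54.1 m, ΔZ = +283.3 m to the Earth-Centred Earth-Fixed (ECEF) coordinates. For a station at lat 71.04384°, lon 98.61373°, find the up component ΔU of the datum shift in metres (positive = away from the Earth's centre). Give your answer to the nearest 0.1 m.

ΔU = 307.3 m

At φ = 71.04384°, λ = 98.61373°: sin φ = 0.945767, cos φ = 0.324845, sin λ = 0.988721, cos λ = -0.149772.
ΔU = cos φ cos λ·ΔX + cos φ sin λ·ΔY + sin φ·ΔZ = (0.324845)(-0.149772)(-452.4) + (0.324845)(0.988721)(54.1) + (0.945767)(283.3) = 307.32 m.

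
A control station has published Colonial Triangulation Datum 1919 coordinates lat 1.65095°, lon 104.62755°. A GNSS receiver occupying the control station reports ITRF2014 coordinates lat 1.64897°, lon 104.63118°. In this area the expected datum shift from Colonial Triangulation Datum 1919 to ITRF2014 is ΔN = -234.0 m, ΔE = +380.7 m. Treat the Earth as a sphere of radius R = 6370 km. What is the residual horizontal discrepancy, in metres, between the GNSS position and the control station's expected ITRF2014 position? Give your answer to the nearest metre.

Observed coordinate differences: Δφ = -0.00198°, Δλ = +0.00363°.
Converting to metres (1° lat = 111177 m, cos φ = 0.999585): observed ΔN = -220.1 m, observed ΔE = 403.4 m.
Subtracting the expected shift leaves a residual of -220.1 − (-234.0) = 13.9 m north and 403.4 − (380.7) = 22.7 m east.
Residual distance = √(13.9² + 22.7²) = 26.6 m.

27 m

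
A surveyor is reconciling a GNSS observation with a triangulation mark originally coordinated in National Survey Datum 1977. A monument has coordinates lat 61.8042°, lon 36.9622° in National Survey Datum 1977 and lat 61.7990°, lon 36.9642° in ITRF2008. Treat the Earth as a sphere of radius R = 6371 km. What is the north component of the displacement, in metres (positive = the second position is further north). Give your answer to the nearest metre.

ΔN = -578 m

Δφ = 61.7990° − 61.8042° = -0.0052°; Δλ = 36.9642° − 36.9622° = +0.0020°.
1° along a meridian = πR/180 = 111195 m.
ΔN = Δφ × 111195 = -578.2 m; ΔE = Δλ × 111195 × cos(61.8042°) = +0.0020 × 111195 × 0.472486 = 105.1 m.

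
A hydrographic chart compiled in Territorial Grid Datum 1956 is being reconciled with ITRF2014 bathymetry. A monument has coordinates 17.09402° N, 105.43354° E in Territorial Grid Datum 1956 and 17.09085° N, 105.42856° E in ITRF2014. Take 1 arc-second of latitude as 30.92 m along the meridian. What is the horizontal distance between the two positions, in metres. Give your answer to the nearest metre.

Δφ = 17.09085° − 17.09402° = -0.00317°; Δλ = 105.42856° − 105.43354° = -0.00498°.
1° of latitude = 3600 × 30.92 = 111312 m.
ΔN = Δφ × 111312 = -352.9 m; ΔE = Δλ × 111312 × cos(17.09402°) = -0.00498 × 111312 × 0.955824 = -529.8 m.
Distance = √(ΔE² + ΔN²) = √((-529.8)² + (-352.9)²) = 636.6 m.

637 m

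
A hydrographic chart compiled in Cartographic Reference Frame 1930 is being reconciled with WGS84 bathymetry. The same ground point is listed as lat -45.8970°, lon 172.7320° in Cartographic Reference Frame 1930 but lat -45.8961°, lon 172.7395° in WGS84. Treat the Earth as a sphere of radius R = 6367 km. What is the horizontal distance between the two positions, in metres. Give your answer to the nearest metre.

Δφ = -45.8961° − -45.8970° = +0.0009°; Δλ = 172.7395° − 172.7320° = +0.0075°.
1° along a meridian = πR/180 = 111125 m.
ΔN = Δφ × 111125 = 100.0 m; ΔE = Δλ × 111125 × cos(-45.8970°) = +0.0075 × 111125 × 0.695950 = 580.0 m.
Distance = √(ΔE² + ΔN²) = √(580.0² + 100.0²) = 588.6 m.

589 m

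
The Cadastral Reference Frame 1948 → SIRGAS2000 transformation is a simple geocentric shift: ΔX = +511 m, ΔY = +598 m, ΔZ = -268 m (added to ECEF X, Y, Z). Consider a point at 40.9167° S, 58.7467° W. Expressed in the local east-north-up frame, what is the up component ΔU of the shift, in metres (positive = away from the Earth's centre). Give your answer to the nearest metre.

ΔU = -10 m

The local up (radial) axis is (cos φ cos λ, cos φ sin λ, sin φ), giving ΔU = 200.340 − 386.309 + 175.530 = -10.44 m.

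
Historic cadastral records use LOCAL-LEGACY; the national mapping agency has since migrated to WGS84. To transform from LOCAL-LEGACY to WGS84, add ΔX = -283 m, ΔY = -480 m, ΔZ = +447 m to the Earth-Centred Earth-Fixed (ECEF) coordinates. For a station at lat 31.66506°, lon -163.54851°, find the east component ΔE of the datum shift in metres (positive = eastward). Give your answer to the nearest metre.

ΔE = 380 m

The local east axis at (φ, λ) is (−sin λ, cos λ, 0), so ΔE = −sin(-163.54851°)·(-283) + cos(-163.54851°)·(-480) = 380.20 m.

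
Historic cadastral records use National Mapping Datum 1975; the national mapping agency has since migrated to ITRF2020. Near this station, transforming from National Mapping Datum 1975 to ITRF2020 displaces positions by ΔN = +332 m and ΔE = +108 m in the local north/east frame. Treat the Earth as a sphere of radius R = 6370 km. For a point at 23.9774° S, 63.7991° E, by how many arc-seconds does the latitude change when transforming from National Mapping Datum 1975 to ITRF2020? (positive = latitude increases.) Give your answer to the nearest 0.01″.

Δφ = 10.75″

On a sphere of radius R, 1 rad of latitude = R, so Δφ = ΔN / R = 332.0 / 6370000 = 5.2119e-05 rad = 10.750″.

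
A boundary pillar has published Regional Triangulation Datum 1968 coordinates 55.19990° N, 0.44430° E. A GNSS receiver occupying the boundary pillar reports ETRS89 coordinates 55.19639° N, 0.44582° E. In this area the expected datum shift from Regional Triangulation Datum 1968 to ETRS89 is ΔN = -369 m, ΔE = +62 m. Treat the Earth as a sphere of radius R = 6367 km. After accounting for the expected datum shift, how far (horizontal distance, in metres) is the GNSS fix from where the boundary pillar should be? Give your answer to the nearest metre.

40 m

Observed coordinate differences: Δφ = -0.00351°, Δλ = +0.00152°.
Converting to metres (1° lat = 111125 m, cos φ = 0.570715): observed ΔN = -390.0 m, observed ΔE = 96.4 m.
Subtracting the expected shift leaves a residual of -390.0 − (-369) = -21.0 m north and 96.4 − (62) = 34.4 m east.
Residual distance = √((-21.0)² + 34.4²) = 40.3 m.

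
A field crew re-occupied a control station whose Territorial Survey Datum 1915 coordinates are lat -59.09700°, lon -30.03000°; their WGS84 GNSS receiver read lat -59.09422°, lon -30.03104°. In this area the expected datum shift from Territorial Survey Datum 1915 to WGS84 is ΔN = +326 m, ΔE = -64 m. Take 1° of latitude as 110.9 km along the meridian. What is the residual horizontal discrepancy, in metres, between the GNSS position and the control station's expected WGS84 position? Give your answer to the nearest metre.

Observed coordinate differences: Δφ = +0.00278°, Δλ = -0.00104°.
Converting to metres (1° lat = 110900 m, cos φ = 0.513586): observed ΔN = 308.3 m, observed ΔE = -59.2 m.
Subtracting the expected shift leaves a residual of 308.3 − (326) = -17.7 m north and -59.2 − (-64) = 4.8 m east.
Residual distance = √((-17.7)² + 4.8²) = 18.3 m.

18 m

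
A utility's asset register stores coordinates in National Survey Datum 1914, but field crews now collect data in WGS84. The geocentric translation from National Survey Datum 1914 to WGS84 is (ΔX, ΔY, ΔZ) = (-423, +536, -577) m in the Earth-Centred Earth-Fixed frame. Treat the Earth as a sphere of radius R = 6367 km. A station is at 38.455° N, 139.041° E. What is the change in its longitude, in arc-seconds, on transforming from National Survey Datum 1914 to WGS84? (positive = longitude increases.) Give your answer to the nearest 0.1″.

sin φ = 0.621900, cos φ = 0.783097, sin λ = 0.655519, cos λ = -0.755179.
East component: ΔE = −sin λ·ΔX + cos λ·ΔY = −(0.655519)(-423) + (-0.755179)(536) = -127.49 m.
1° of latitude spans πR/180 = 111125 m; at latitude φ, 1° of longitude spans that × cos φ = 87021.7 m, so Δλ = -127.49 / 87021.7 × 3600 = -5.274″.

Δλ = -5.3″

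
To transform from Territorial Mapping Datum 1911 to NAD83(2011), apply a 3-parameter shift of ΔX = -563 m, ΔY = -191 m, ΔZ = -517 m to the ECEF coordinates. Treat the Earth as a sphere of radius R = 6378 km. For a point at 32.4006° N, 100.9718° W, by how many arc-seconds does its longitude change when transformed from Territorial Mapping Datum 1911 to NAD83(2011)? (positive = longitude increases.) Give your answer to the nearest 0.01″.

sin φ = 0.535836, cos φ = 0.844322, sin λ = -0.981721, cos λ = -0.190326.
East component: ΔE = −sin λ·ΔX + cos λ·ΔY = −(-0.981721)(-563) + (-0.190326)(-191) = -516.36 m.
1° of latitude spans πR/180 = 111317 m; at latitude φ, 1° of longitude spans that × cos φ = 93987.5 m, so Δλ = -516.36 / 93987.5 × 3600 = -19.778″.

Δλ = -19.78″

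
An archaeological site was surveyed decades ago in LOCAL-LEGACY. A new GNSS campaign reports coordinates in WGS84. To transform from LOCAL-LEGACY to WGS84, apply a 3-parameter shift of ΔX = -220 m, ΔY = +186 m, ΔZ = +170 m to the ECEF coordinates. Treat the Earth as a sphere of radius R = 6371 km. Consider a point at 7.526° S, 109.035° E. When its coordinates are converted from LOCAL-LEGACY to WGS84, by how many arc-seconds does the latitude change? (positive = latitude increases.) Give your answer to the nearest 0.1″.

Δφ = 6.5″

sin φ = -0.130976, cos φ = 0.991386, sin λ = 0.945320, cos λ = -0.326146.
North component: ΔN = −sin φ cos λ·ΔX − sin φ sin λ·ΔY + cos φ·ΔZ = −(-0.130976)(-0.326146)(-220) − (-0.130976)(0.945320)(186) + (0.991386)(170) = 200.96 m.
1° of latitude spans πR/180 = 111195 m, so Δφ = 200.96 / 111195 × 3600 = 6.506″.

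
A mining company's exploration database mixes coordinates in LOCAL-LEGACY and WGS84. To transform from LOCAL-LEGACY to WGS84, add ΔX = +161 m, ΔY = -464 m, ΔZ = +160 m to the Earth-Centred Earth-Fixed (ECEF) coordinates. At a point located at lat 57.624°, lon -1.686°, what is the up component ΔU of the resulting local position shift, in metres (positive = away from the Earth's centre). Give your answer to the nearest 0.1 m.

ΔU = 228.6 m

The local up (radial) axis is (cos φ cos λ, cos φ sin λ, sin φ), giving ΔU = 86.174 + 7.310 + 135.128 = 228.61 m.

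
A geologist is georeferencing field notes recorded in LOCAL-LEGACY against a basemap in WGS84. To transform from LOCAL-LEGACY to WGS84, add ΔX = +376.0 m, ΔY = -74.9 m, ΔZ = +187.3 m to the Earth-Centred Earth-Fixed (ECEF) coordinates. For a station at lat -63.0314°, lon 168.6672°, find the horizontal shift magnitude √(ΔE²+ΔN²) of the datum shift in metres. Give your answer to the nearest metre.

At φ = -63.0314°, λ = 168.6672°: sin φ = -0.891255, cos φ = 0.453502, sin λ = 0.196507, cos λ = -0.980502.
ΔE = −sin λ·ΔX + cos λ·ΔY = −(0.196507)·(376.0) + (-0.980502)·(-74.9) = -0.45 m.
ΔN = −sin φ cos λ·ΔX − sin φ sin λ·ΔY + cos φ·ΔZ = −(-0.891255)(-0.980502)(376.0) − (-0.891255)(0.196507)(-74.9) + (0.453502)(187.3) = -256.75 m.
Horizontal magnitude = √(ΔE² + ΔN²) = √((-0.45)² + (-256.75)²) = 256.76 m.

257 m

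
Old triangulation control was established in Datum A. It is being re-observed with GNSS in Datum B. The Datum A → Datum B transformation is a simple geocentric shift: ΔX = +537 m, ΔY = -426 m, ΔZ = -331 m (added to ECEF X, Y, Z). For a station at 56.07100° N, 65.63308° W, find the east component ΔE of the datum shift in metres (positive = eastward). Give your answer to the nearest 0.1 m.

The local east axis at (φ, λ) is (−sin λ, cos λ, 0), so ΔE = −sin(-65.63308°)·537 + cos(-65.63308°)·(-426) = 313.41 m.

ΔE = 313.4 m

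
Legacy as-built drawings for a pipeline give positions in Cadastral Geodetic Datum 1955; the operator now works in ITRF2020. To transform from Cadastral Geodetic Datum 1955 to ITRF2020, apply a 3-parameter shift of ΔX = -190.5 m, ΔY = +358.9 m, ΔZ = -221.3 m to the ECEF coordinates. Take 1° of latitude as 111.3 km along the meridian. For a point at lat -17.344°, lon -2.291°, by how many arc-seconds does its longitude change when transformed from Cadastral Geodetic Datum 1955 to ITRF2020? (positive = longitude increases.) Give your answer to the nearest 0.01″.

Δλ = 11.89″

sin φ = -0.298108, cos φ = 0.954532, sin λ = -0.039975, cos λ = 0.999201.
East component: ΔE = −sin λ·ΔX + cos λ·ΔY = −(-0.039975)(-190.5) + (0.999201)(358.9) = 351.00 m.
1° of latitude spans 111300 m; at latitude φ, 1° of longitude spans that × cos φ = 106239.4 m, so Δλ = 351.00 / 106239.4 × 3600 = 11.894″.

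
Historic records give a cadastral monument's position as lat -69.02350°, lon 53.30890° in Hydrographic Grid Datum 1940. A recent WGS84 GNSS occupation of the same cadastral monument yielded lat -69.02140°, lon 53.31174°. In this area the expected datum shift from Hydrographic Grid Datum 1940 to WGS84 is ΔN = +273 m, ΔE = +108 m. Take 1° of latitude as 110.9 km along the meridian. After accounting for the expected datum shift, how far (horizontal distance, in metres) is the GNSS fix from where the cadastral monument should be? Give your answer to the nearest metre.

40 m

Observed coordinate differences: Δφ = +0.00210°, Δλ = +0.00284°.
Converting to metres (1° lat = 110900 m, cos φ = 0.357985): observed ΔN = 232.9 m, observed ΔE = 112.7 m.
Subtracting the expected shift leaves a residual of 232.9 − (273) = -40.1 m north and 112.7 − (108) = 4.7 m east.
Residual distance = √((-40.1)² + 4.7²) = 40.4 m.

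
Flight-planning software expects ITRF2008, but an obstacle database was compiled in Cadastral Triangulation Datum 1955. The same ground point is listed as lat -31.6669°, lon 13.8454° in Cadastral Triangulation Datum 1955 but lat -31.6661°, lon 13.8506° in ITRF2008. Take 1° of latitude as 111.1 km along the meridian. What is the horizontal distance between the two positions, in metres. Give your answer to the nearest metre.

Δφ = -31.6661° − -31.6669° = +0.0008°; Δλ = 13.8506° − 13.8454° = +0.0052°.
ΔN = Δφ × 111100 = 88.9 m; ΔE = Δλ × 111100 × cos(-31.6669°) = +0.0052 × 111100 × 0.851115 = 491.7 m.
Distance = √(ΔE² + ΔN²) = √(491.7² + 88.9²) = 499.7 m.

500 m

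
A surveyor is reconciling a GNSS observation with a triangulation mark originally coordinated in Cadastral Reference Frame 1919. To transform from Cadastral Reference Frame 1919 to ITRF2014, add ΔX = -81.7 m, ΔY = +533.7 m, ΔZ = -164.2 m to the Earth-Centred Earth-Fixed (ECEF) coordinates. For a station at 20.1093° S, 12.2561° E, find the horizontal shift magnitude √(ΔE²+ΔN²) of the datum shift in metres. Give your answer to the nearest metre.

557 m

At φ = -20.1093°, λ = 12.2561°: sin φ = -0.343812, cos φ = 0.939038, sin λ = 0.212282, cos λ = 0.977209.
ΔE = −sin λ·ΔX + cos λ·ΔY = −(0.212282)·(-81.7) + (0.977209)·(533.7) = 538.88 m.
ΔN = −sin φ cos λ·ΔX − sin φ sin λ·ΔY + cos φ·ΔZ = −(-0.343812)(0.977209)(-81.7) − (-0.343812)(0.212282)(533.7) + (0.939038)(-164.2) = -142.69 m.
Horizontal magnitude = √(ΔE² + ΔN²) = √(538.88² + (-142.69)²) = 557.45 m.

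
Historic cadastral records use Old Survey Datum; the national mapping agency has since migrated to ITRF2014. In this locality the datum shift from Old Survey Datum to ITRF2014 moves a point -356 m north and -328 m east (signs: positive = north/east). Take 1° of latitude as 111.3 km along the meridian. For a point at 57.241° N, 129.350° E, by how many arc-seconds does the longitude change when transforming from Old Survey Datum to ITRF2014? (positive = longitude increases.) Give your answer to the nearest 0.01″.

Δλ = -19.61″

At latitude 57.241°, cos φ = 0.541107.
1° of longitude at this latitude = 111.3 × cos φ = 60.23 km, so Δλ = -328.0 / 60225.2 = -0.0054462° = -19.606″.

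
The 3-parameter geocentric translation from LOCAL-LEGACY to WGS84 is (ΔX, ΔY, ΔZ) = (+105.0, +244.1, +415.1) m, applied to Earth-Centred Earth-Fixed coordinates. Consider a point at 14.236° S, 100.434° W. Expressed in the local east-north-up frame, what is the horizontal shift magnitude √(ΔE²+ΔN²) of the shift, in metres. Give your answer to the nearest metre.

The local east axis at (φ, λ) is (−sin λ, cos λ, 0), so ΔE = −sin(-100.434°)·105.0 + cos(-100.434°)·244.1 = 59.06 m.
The local north axis is (−sin φ cos λ, −sin φ sin λ, cos φ), giving ΔN = -4.676 − 59.036 + 402.353 = 338.64 m.
Horizontal magnitude = √(ΔE² + ΔN²) = √(59.06² + 338.64²) = 343.75 m.

344 m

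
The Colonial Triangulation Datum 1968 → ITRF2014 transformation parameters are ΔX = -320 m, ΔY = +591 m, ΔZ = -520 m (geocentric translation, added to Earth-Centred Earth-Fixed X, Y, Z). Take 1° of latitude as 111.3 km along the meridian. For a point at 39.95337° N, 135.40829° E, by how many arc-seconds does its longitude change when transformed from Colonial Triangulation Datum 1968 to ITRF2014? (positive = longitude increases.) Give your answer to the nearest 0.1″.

Δλ = -8.3″

sin φ = 0.642164, cos φ = 0.766567, sin λ = 0.702050, cos λ = -0.712128.
East component: ΔE = −sin λ·ΔX + cos λ·ΔY = −(0.702050)(-320) + (-0.712128)(591) = -196.21 m.
1° of latitude spans 111300 m; at latitude φ, 1° of longitude spans that × cos φ = 85318.9 m, so Δλ = -196.21 / 85318.9 × 3600 = -8.279″.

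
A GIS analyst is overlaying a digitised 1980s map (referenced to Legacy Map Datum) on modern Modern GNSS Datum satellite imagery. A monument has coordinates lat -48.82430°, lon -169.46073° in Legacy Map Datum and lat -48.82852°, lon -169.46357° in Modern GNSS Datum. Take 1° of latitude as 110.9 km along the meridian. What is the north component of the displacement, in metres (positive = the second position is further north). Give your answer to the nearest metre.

ΔN = -468 m

Δφ = -48.82852° − -48.82430° = -0.00422°; Δλ = -169.46357° − -169.46073° = -0.00284°.
ΔN = Δφ × 110900 = -468.0 m; ΔE = Δλ × 110900 × cos(-48.82430°) = -0.00284 × 110900 × 0.658370 = -207.4 m.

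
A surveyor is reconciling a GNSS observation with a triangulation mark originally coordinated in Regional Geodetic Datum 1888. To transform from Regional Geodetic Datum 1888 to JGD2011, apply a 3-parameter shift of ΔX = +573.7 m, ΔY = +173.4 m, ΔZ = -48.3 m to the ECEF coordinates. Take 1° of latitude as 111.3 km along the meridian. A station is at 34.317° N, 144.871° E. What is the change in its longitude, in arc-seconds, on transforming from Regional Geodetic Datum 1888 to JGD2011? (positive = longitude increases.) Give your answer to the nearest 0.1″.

sin φ = 0.563771, cos φ = 0.825931, sin λ = 0.575419, cos λ = -0.817859.
East component: ΔE = −sin λ·ΔX + cos λ·ΔY = −(0.575419)(573.7) + (-0.817859)(173.4) = -471.93 m.
1° of latitude spans 111300 m; at latitude φ, 1° of longitude spans that × cos φ = 91926.1 m, so Δλ = -471.93 / 91926.1 × 3600 = -18.482″.

Δλ = -18.5″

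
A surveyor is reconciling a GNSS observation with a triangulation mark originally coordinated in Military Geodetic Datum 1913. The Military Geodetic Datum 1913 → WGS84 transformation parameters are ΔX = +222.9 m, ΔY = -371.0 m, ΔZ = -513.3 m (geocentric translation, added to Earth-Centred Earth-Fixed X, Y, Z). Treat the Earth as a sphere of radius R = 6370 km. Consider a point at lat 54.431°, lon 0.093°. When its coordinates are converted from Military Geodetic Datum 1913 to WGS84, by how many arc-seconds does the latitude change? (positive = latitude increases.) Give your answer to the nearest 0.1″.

Δφ = -15.5″

sin φ = 0.813416, cos φ = 0.581683, sin λ = 0.001623, cos λ = 0.999999.
North component: ΔN = −sin φ cos λ·ΔX − sin φ sin λ·ΔY + cos φ·ΔZ = −(0.813416)(0.999999)(222.9) − (0.813416)(0.001623)(-371.0) + (0.581683)(-513.3) = -479.40 m.
1° of latitude spans πR/180 = 111177 m, so Δφ = -479.40 / 111177 × 3600 = -15.523″.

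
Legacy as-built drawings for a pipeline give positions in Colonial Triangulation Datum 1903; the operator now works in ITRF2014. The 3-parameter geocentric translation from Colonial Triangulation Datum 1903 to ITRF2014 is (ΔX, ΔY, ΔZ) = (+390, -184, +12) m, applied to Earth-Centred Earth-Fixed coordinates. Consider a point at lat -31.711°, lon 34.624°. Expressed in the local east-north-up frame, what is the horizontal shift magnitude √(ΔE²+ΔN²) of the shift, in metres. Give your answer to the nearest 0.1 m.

393.1 m

The local east axis at (φ, λ) is (−sin λ, cos λ, 0), so ΔE = −sin(34.624°)·390 + cos(34.624°)·(-184) = -373.01 m.
The local north axis is (−sin φ cos λ, −sin φ sin λ, cos φ), giving ΔN = 168.692 − 54.953 + 10.209 = 123.95 m.
Horizontal magnitude = √(ΔE² + ΔN²) = √((-373.01)² + 123.95²) = 393.06 m.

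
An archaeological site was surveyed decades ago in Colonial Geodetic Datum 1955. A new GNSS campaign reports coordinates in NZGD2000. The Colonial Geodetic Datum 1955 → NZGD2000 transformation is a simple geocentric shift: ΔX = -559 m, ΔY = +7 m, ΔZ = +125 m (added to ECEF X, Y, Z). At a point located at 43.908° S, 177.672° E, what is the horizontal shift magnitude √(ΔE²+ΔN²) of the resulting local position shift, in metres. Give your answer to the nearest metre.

At φ = -43.908°, λ = 177.672°: sin φ = -0.693502, cos φ = 0.720454, sin λ = 0.040620, cos λ = -0.999175.
ΔE = −sin λ·ΔX + cos λ·ΔY = −(0.040620)·(-559) + (-0.999175)·(7) = 15.71 m.
ΔN = −sin φ cos λ·ΔX − sin φ sin λ·ΔY + cos φ·ΔZ = −(-0.693502)(-0.999175)(-559) − (-0.693502)(0.040620)(7) + (0.720454)(125) = 477.60 m.
Horizontal magnitude = √(ΔE² + ΔN²) = √(15.71² + 477.60²) = 477.86 m.

478 m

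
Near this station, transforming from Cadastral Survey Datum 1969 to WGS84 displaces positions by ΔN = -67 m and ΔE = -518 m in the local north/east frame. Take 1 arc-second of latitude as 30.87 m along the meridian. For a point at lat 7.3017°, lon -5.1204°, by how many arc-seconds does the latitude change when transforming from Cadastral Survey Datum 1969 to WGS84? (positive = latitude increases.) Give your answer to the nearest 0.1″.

1″ of latitude = 30.87 m, so Δφ = -67.0 / 30.87 = -2.170″.

Δφ = -2.2″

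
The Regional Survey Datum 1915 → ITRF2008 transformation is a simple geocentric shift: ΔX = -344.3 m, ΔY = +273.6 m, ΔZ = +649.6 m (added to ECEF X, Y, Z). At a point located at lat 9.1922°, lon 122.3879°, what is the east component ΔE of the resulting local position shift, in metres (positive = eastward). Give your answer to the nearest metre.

ΔE = 144 m

At φ = 9.1922°, λ = 122.3879°: sin φ = 0.159747, cos φ = 0.987158, sin λ = 0.844441, cos λ = -0.535648.
ΔE = −sin λ·ΔX + cos λ·ΔY = −(0.844441)·(-344.3) + (-0.535648)·(273.6) = 144.19 m.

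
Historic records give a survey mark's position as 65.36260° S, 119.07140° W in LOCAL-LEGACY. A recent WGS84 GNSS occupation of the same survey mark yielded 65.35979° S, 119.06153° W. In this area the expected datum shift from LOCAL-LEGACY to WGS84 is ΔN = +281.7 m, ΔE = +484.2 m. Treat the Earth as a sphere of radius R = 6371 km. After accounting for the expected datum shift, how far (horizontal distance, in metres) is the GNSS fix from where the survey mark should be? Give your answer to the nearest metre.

Observed coordinate differences: Δφ = +0.00281°, Δλ = +0.00987°.
Converting to metres (1° lat = 111195 m, cos φ = 0.416874): observed ΔN = 312.5 m, observed ΔE = 457.5 m.
Subtracting the expected shift leaves a residual of 312.5 − (281.7) = 30.8 m north and 457.5 − (484.2) = -26.7 m east.
Residual distance = √(30.8² + (-26.7)²) = 40.7 m.

41 m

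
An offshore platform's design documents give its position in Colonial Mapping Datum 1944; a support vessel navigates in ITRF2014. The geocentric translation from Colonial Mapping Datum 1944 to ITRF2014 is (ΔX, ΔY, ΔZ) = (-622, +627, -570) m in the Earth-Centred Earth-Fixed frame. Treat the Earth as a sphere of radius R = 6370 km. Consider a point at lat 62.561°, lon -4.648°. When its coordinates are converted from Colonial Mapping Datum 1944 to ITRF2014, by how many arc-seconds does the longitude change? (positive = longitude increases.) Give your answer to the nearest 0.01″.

Δλ = 40.37″

sin φ = 0.887502, cos φ = 0.460804, sin λ = -0.081034, cos λ = 0.996711.
East component: ΔE = −sin λ·ΔX + cos λ·ΔY = −(-0.081034)(-622) + (0.996711)(627) = 574.53 m.
1° of latitude spans πR/180 = 111177 m; at latitude φ, 1° of longitude spans that × cos φ = 51231.0 m, so Δλ = 574.53 / 51231.0 × 3600 = 40.373″.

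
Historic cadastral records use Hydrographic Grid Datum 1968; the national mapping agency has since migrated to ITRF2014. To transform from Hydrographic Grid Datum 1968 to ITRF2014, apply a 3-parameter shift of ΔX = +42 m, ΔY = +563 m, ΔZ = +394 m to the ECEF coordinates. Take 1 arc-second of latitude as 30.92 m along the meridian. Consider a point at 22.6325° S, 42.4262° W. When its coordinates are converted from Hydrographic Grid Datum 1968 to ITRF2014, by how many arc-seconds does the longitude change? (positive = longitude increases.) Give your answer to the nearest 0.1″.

sin φ = -0.384819, cos φ = 0.922992, sin λ = -0.674640, cos λ = 0.738147.
East component: ΔE = −sin λ·ΔX + cos λ·ΔY = −(-0.674640)(42) + (0.738147)(563) = 443.91 m.
1° of latitude spans 3600 × 30.92 = 111312 m; at latitude φ, 1° of longitude spans that × cos φ = 102740.1 m, so Δλ = 443.91 / 102740.1 × 3600 = 15.555″.

Δλ = 15.6″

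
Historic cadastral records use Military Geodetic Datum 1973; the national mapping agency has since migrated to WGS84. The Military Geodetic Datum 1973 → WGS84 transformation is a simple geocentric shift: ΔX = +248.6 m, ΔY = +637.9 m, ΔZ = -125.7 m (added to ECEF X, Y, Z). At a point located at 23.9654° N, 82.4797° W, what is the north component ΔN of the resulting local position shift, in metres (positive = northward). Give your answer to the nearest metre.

ΔN = 129 m

The local north axis is (−sin φ cos λ, −sin φ sin λ, cos φ), giving ΔN = -13.216 + 256.877 − 114.864 = 128.80 m.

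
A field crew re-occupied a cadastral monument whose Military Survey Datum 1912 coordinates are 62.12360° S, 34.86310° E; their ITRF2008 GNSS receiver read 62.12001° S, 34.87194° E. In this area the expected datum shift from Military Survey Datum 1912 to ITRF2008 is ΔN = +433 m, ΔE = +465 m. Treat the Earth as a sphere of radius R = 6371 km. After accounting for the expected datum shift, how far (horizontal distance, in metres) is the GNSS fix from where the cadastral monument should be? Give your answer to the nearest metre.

34 m

Observed coordinate differences: Δφ = +0.00359°, Δλ = +0.00884°.
Converting to metres (1° lat = 111195 m, cos φ = 0.467566): observed ΔN = 399.2 m, observed ΔE = 459.6 m.
Subtracting the expected shift leaves a residual of 399.2 − (433) = -33.8 m north and 459.6 − (465) = -5.4 m east.
Residual distance = √((-33.8)² + (-5.4)²) = 34.2 m.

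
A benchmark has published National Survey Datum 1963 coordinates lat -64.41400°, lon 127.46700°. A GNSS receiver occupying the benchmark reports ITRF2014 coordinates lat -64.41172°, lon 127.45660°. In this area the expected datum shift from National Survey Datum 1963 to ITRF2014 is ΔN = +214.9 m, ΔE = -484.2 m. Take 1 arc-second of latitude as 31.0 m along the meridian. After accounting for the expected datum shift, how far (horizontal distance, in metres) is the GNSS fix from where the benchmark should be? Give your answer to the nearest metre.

Observed coordinate differences: Δφ = +0.00228°, Δλ = -0.01040°.
Converting to metres (1° lat = 111600 m, cos φ = 0.431865): observed ΔN = 254.4 m, observed ΔE = -501.2 m.
Subtracting the expected shift leaves a residual of 254.4 − (214.9) = 39.5 m north and -501.2 − (-484.2) = -17.0 m east.
Residual distance = √(39.5² + (-17.0)²) = 43.1 m.

43 m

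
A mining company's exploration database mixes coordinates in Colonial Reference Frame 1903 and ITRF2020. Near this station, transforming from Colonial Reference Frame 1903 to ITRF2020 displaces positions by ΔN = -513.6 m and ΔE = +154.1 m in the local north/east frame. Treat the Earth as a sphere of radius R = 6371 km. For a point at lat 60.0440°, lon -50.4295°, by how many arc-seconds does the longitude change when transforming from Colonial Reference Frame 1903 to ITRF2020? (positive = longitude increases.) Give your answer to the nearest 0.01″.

At latitude 60.0440°, cos φ = 0.499335.
One radian of longitude at latitude φ spans R cos φ, so Δλ = ΔE / (R cos φ) = 154.1 / (6371000 × 0.499335) = 4.8440e-05 rad = 9.991″.

Δλ = 9.99″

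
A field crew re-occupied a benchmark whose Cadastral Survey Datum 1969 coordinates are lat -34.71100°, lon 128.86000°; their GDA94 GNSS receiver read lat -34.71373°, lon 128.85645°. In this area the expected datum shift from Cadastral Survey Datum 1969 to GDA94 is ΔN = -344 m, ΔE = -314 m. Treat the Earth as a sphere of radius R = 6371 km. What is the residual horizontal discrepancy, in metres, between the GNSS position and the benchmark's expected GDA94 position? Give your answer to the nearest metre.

Observed coordinate differences: Δφ = -0.00273°, Δλ = -0.00355°.
Converting to metres (1° lat = 111195 m, cos φ = 0.822035): observed ΔN = -303.6 m, observed ΔE = -324.5 m.
Subtracting the expected shift leaves a residual of -303.6 − (-344) = 40.4 m north and -324.5 − (-314) = -10.5 m east.
Residual distance = √(40.4² + (-10.5)²) = 41.8 m.

42 m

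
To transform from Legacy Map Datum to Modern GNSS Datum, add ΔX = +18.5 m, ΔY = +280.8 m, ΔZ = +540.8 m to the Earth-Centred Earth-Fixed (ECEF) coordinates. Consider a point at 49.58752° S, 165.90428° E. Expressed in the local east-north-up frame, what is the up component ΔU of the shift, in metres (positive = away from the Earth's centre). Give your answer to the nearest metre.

ΔU = -379 m

At φ = -49.58752°, λ = 165.90428°: sin φ = -0.761397, cos φ = 0.648286, sin λ = 0.243543, cos λ = -0.969890.
ΔU = cos φ cos λ·ΔX + cos φ sin λ·ΔY + sin φ·ΔZ = (0.648286)(-0.969890)(18.5) + (0.648286)(0.243543)(280.8) + (-0.761397)(540.8) = -379.06 m.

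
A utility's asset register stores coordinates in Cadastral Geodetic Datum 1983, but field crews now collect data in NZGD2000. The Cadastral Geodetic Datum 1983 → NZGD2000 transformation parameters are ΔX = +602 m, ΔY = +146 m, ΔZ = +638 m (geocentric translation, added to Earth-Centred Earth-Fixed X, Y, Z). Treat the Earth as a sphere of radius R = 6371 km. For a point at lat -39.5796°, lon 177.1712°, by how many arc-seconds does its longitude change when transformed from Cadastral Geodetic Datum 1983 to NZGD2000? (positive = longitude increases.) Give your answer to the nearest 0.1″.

Δλ = -7.4″

sin φ = -0.637150, cos φ = 0.770740, sin λ = 0.049352, cos λ = -0.998781.
East component: ΔE = −sin λ·ΔX + cos λ·ΔY = −(0.049352)(602) + (-0.998781)(146) = -175.53 m.
1° of latitude spans πR/180 = 111195 m; at latitude φ, 1° of longitude spans that × cos φ = 85702.4 m, so Δλ = -175.53 / 85702.4 × 3600 = -7.373″.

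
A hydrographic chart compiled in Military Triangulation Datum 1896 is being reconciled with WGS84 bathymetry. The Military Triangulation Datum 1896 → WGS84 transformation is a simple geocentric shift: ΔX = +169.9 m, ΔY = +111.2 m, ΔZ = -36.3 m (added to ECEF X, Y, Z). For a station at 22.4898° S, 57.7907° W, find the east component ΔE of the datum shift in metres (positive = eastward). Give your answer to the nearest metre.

ΔE = 203 m

The local east axis at (φ, λ) is (−sin λ, cos λ, 0), so ΔE = −sin(-57.7907°)·169.9 + cos(-57.7907°)·111.2 = 203.02 m.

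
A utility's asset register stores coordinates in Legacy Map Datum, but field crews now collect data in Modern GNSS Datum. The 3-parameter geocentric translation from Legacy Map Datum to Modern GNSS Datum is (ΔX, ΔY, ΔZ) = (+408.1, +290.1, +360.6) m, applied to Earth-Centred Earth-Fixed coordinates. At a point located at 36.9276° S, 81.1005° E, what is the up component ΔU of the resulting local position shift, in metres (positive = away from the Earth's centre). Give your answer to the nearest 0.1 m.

The local up (radial) axis is (cos φ cos λ, cos φ sin λ, sin φ), giving ΔU = 50.469 + 229.113 − 216.650 = 62.93 m.

ΔU = 62.9 m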